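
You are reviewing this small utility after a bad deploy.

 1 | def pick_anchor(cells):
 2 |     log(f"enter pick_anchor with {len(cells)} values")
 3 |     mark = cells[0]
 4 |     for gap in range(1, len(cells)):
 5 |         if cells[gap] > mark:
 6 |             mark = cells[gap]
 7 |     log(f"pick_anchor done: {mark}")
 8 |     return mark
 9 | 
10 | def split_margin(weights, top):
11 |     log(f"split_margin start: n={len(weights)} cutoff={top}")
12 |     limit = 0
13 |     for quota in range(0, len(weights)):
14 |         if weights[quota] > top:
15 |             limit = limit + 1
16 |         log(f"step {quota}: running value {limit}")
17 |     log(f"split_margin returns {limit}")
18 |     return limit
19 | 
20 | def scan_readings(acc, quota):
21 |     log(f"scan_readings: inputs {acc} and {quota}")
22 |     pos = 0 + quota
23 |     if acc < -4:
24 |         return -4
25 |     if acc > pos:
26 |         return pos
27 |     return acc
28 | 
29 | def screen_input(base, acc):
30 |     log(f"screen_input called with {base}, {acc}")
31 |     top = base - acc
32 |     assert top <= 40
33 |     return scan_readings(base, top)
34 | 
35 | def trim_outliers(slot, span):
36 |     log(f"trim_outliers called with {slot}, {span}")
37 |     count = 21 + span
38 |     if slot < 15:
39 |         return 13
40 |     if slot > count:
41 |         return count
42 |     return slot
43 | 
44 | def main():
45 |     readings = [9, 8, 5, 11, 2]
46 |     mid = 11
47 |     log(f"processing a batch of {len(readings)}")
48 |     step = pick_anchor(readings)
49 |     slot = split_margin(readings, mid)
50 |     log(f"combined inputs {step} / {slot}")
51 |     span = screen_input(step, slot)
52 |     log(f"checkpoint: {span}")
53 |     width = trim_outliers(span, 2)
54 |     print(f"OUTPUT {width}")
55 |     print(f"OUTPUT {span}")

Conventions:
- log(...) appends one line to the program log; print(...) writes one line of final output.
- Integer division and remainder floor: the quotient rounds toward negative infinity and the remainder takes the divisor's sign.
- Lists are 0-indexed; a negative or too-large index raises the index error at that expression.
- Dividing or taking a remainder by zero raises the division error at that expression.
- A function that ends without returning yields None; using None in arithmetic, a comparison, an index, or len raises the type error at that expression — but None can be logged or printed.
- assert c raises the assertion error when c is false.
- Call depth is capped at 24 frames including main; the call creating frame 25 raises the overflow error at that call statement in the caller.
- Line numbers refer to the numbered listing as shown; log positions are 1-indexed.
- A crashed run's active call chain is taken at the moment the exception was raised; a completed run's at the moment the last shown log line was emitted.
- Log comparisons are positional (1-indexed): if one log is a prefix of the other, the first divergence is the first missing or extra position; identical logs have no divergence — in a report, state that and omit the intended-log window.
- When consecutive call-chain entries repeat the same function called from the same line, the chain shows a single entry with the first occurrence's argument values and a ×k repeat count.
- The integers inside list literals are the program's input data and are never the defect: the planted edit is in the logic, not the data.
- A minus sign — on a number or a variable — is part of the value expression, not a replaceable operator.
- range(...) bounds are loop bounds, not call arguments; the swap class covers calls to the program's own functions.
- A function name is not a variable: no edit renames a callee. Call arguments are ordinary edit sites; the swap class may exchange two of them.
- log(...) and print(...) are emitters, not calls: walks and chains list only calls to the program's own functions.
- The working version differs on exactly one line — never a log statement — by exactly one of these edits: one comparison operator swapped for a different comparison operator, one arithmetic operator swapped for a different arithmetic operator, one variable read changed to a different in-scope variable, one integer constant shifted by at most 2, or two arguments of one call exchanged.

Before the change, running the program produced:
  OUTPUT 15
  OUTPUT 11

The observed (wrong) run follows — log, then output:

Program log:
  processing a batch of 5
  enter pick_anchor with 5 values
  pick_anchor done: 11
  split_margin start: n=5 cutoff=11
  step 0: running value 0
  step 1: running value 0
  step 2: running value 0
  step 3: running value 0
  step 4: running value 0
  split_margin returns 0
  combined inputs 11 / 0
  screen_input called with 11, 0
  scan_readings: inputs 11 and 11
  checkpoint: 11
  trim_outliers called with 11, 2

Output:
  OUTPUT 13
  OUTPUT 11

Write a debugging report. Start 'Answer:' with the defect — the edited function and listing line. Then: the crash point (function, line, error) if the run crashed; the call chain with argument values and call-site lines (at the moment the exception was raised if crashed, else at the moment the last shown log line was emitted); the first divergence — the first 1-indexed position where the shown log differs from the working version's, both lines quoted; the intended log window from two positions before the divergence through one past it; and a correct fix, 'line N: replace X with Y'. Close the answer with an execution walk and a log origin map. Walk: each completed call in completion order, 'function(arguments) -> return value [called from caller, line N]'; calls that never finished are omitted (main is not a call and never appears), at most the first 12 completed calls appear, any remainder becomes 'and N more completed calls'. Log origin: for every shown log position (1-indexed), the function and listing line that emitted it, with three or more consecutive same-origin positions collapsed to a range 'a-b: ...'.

Answer: the defect is in trim_outliers at line 39.
Key observation: Nothing in the log betrays the bug — only the output does.
Call chain: main -> trim_outliers(11, 2) (called at line 53).
First divergence: none; the two logs match at every position.
Execution walk:
  pick_anchor([9, 8, 5, 11, 2]) -> 11  [called from main, line 48]
  split_margin([9, 8, 5, 11, 2], 11) -> 0  [called from main, line 49]
  scan_readings(11, 11) -> 11  [called from screen_input, line 33]
  screen_input(11, 0) -> 11  [called from main, line 51]
  trim_outliers(11, 2) -> 13  [called from main, line 53]
Log origin:
  1: emitted by main (line 47)
  2: emitted by pick_anchor (line 2)
  3: emitted by pick_anchor (line 7)
  4: emitted by split_margin (line 11)
  5-9: emitted by split_margin (line 16)
  10: emitted by split_margin (line 17)
  11: emitted by main (line 50)
  12: emitted by screen_input (line 30)
  13: emitted by scan_readings (line 21)
  14: emitted by main (line 52)
  15: emitted by trim_outliers (line 36)
A correct fix: line 39: replace `13` with `15`.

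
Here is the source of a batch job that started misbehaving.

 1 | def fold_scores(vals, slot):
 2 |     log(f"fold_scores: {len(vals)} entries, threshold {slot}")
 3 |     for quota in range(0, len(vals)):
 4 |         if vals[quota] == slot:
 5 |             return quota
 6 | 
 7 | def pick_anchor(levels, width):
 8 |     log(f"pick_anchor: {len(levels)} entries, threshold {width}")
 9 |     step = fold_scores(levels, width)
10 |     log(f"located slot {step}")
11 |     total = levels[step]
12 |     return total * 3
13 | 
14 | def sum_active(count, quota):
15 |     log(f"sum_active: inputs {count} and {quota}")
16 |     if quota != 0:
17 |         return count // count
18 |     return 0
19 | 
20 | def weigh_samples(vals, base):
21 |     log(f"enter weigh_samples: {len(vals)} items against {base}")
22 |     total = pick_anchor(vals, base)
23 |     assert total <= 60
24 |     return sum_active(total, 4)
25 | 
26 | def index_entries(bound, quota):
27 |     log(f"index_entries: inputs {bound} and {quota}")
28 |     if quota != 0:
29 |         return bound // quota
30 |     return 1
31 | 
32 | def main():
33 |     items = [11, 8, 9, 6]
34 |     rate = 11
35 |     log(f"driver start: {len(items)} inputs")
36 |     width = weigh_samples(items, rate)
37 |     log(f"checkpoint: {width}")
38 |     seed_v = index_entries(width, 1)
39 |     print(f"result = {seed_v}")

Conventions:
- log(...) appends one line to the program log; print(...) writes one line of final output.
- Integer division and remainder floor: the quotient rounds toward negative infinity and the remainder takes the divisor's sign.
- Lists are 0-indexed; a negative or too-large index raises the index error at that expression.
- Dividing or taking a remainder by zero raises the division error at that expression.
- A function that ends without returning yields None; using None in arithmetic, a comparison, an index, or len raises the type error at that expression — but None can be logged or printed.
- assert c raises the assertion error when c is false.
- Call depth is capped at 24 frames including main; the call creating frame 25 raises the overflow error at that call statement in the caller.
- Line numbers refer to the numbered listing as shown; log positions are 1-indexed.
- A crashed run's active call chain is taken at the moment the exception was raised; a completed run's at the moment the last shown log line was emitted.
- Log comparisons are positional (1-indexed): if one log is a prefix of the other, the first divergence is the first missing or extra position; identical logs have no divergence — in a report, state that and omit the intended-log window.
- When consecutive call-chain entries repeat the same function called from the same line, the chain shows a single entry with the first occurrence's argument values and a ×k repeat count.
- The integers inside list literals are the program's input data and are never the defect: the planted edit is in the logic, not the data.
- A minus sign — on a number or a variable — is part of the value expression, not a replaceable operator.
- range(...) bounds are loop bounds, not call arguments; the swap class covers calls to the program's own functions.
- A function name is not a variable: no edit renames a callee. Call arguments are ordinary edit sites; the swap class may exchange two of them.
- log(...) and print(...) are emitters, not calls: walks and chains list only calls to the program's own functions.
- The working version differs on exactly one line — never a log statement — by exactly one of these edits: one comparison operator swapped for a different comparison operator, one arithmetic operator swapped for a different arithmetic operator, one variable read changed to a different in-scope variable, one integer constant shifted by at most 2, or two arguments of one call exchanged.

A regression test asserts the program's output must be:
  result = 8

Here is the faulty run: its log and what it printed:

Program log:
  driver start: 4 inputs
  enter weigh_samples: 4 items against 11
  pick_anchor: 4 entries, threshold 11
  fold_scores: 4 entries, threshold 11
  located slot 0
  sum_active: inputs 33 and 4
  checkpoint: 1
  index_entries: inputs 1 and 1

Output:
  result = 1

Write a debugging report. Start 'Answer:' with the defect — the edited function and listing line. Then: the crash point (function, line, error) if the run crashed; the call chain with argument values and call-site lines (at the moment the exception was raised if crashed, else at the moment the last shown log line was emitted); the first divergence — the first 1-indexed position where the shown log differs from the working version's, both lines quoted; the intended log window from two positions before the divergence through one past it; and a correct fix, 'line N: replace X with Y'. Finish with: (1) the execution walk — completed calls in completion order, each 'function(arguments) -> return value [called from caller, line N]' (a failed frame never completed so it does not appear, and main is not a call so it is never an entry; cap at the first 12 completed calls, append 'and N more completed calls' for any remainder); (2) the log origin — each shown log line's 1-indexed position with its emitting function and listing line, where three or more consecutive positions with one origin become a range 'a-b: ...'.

Answer: the defect is in sum_active at line 17.
Key observation: The log first diverges at position 7: the faulty run prints 'checkpoint: 1' where the working version prints 'checkpoint: 8'.
Call chain: main -> index_entries(1, 1) (called at line 38).
First divergence: position 7; shown 'checkpoint: 1' vs intended 'checkpoint: 8'.
Intended log window:
  5: located slot 0
  6: sum_active: inputs 33 and 4
  7: checkpoint: 8
  8: index_entries: inputs 8 and 1
Execution walk:
  fold_scores([11, 8, 9, 6], 11) -> 0  [called from pick_anchor, line 9]
  pick_anchor([11, 8, 9, 6], 11) -> 33  [called from weigh_samples, line 22]
  sum_active(33, 4) -> 1  [called from weigh_samples, line 24]
  weigh_samples([11, 8, 9, 6], 11) -> 1  [called from main, line 36]
  index_entries(1, 1) -> 1  [called from main, line 38]
Log origin:
  1: logged in main at line 35
  2: logged in weigh_samples at line 21
  3: logged in pick_anchor at line 8
  4: logged in fold_scores at line 2
  5: logged in pick_anchor at line 10
  6: logged in sum_active at line 15
  7: logged in main at line 37
  8: logged in index_entries at line 27
A correct fix: line 17: replace `count // count` with `count // quota`.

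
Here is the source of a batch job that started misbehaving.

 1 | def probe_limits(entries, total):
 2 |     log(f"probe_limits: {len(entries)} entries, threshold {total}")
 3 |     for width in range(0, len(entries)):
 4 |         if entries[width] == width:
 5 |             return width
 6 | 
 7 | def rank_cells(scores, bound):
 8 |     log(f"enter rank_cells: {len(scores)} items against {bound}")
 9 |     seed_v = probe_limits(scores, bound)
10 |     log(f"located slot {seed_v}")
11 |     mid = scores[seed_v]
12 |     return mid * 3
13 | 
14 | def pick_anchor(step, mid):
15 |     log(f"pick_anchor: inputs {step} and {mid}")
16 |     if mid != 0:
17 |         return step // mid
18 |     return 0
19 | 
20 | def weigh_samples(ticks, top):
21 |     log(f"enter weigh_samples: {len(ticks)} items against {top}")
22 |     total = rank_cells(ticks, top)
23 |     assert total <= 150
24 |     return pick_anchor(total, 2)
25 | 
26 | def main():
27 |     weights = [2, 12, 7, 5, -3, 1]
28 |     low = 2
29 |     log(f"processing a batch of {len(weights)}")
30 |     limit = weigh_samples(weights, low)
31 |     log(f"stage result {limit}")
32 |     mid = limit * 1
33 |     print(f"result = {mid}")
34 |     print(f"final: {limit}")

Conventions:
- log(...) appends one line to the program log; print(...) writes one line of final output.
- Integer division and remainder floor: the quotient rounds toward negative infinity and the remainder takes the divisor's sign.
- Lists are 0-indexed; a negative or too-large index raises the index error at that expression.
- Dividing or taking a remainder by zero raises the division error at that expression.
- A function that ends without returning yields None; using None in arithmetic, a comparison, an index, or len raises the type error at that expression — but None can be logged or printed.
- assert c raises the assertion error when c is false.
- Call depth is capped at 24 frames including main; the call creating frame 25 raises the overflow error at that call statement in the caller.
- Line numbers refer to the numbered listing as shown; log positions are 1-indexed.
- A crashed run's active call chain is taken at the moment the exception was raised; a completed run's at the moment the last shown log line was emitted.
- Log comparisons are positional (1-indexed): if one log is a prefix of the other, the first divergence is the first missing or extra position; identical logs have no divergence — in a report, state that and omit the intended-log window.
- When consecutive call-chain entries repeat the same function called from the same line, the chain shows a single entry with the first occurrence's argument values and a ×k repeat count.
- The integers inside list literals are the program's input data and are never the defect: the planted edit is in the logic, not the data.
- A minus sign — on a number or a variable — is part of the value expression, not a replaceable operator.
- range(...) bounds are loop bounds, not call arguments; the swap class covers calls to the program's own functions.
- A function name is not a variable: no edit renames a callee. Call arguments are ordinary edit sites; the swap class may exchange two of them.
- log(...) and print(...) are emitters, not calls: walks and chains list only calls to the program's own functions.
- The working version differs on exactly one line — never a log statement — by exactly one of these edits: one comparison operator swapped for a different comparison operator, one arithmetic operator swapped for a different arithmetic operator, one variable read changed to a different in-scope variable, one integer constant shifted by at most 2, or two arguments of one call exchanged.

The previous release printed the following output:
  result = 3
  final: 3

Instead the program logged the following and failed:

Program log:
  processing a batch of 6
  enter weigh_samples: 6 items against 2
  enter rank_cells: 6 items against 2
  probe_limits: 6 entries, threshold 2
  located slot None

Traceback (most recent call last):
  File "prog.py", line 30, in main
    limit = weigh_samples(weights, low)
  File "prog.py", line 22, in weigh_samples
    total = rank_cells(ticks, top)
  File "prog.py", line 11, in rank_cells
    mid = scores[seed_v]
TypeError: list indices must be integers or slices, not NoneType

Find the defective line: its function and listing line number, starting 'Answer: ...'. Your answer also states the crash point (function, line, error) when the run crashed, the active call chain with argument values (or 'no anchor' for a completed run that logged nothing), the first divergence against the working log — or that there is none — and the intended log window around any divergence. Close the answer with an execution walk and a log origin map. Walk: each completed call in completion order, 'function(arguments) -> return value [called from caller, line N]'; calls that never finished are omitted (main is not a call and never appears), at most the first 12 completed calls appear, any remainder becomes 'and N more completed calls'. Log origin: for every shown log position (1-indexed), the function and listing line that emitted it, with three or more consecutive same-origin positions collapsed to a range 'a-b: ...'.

Answer: the defect is in probe_limits at line 4.
Key observation: The log first diverges at position 5: the faulty run prints 'located slot None' where the working version prints 'located slot 0'.
Crash: rank_cells, line 11, TypeError.
Call chain: main -> weigh_samples([2, 12, 7, 5, -3, 1], 2) (called at line 30) -> rank_cells([2, 12, 7, 5, -3, 1], 2) (called at line 22).
First divergence: at position 5 the run shows 'located slot None' where the working version logs 'located slot 0'.
Intended log window:
  3: enter rank_cells: 6 items against 2
  4: probe_limits: 6 entries, threshold 2
  5: located slot 0
  6: pick_anchor: inputs 6 and 2
Execution walk:
  probe_limits([2, 12, 7, 5, -3, 1], 2) -> None  [called from rank_cells, line 9]
Log origin:
  1: emitted by main (line 29)
  2: emitted by weigh_samples (line 21)
  3: emitted by rank_cells (line 8)
  4: emitted by probe_limits (line 2)
  5: emitted by rank_cells (line 10)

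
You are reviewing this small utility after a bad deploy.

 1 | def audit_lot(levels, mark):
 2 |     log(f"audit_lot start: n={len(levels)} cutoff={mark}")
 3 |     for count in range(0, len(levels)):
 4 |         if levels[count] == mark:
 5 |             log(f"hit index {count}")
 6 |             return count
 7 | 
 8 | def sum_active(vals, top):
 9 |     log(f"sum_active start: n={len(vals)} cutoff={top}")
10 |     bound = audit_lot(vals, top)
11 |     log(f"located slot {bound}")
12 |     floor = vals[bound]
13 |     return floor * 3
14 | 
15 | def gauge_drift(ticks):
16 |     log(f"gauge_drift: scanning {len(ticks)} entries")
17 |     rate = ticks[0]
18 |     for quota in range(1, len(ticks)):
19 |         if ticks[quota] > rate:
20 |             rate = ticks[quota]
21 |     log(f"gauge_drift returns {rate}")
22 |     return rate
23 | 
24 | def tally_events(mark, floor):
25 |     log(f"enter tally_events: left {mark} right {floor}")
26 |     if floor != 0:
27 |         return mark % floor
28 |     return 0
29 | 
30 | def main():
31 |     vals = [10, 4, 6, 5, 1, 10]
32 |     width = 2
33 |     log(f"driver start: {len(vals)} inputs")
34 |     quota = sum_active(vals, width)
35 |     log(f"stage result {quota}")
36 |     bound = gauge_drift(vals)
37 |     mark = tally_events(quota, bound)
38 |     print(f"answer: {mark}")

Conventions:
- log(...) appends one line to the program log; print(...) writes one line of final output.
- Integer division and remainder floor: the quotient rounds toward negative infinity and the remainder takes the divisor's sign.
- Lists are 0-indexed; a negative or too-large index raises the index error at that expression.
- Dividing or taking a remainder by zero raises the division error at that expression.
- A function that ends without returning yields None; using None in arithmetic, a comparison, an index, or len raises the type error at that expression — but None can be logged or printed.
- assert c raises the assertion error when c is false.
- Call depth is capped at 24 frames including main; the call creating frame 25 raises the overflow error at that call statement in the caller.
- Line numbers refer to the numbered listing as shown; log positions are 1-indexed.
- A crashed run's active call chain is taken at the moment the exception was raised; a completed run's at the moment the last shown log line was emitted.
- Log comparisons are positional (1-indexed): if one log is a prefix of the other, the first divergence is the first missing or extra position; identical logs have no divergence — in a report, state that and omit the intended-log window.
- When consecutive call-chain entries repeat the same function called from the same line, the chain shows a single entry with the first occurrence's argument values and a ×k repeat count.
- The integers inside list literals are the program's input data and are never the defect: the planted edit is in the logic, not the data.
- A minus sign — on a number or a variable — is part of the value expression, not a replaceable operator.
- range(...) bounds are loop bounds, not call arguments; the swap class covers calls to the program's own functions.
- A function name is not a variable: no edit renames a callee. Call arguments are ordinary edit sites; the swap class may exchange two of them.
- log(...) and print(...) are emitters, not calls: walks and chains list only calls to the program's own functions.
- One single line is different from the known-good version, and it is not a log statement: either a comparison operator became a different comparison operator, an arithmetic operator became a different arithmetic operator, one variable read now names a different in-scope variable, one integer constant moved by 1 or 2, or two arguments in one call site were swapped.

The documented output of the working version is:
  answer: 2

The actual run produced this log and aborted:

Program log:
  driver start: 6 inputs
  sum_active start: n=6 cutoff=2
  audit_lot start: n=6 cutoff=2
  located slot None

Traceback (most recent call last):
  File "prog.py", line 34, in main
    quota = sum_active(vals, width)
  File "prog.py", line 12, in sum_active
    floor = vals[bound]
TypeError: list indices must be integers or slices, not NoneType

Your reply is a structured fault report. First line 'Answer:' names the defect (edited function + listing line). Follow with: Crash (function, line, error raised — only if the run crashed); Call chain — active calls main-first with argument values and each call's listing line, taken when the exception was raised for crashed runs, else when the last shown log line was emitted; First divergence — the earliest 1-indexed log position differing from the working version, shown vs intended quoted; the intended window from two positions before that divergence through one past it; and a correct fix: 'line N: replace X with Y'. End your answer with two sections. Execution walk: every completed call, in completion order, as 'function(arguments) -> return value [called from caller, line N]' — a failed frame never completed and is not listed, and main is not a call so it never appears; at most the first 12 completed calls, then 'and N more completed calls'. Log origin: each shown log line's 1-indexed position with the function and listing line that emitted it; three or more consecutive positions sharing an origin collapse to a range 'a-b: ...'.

Answer: the defect is in main at line 32.
Key fact: The earliest visible damage is log position 2 — 'sum_active start: n=6 cutoff=2' rather than the intended 'sum_active start: n=6 cutoff=4'.
Crash: sum_active, line 12, TypeError.
Call chain: main -> sum_active([10, 4, 6, 5, 1, 10], 2) (called at line 34).
First divergence: position 2; shown 'sum_active start: n=6 cutoff=2' vs intended 'sum_active start: n=6 cutoff=4'.
Intended log window:
  1: driver start: 6 inputs
  2: sum_active start: n=6 cutoff=4
  3: audit_lot start: n=6 cutoff=4
Execution walk:
  audit_lot([10, 4, 6, 5, 1, 10], 2) -> None  [called from sum_active, line 10]
Log origin:
  1: emitted by main (line 33)
  2: emitted by sum_active (line 9)
  3: emitted by audit_lot (line 2)
  4: emitted by sum_active (line 11)
A correct fix: line 32: replace `2` with `4`.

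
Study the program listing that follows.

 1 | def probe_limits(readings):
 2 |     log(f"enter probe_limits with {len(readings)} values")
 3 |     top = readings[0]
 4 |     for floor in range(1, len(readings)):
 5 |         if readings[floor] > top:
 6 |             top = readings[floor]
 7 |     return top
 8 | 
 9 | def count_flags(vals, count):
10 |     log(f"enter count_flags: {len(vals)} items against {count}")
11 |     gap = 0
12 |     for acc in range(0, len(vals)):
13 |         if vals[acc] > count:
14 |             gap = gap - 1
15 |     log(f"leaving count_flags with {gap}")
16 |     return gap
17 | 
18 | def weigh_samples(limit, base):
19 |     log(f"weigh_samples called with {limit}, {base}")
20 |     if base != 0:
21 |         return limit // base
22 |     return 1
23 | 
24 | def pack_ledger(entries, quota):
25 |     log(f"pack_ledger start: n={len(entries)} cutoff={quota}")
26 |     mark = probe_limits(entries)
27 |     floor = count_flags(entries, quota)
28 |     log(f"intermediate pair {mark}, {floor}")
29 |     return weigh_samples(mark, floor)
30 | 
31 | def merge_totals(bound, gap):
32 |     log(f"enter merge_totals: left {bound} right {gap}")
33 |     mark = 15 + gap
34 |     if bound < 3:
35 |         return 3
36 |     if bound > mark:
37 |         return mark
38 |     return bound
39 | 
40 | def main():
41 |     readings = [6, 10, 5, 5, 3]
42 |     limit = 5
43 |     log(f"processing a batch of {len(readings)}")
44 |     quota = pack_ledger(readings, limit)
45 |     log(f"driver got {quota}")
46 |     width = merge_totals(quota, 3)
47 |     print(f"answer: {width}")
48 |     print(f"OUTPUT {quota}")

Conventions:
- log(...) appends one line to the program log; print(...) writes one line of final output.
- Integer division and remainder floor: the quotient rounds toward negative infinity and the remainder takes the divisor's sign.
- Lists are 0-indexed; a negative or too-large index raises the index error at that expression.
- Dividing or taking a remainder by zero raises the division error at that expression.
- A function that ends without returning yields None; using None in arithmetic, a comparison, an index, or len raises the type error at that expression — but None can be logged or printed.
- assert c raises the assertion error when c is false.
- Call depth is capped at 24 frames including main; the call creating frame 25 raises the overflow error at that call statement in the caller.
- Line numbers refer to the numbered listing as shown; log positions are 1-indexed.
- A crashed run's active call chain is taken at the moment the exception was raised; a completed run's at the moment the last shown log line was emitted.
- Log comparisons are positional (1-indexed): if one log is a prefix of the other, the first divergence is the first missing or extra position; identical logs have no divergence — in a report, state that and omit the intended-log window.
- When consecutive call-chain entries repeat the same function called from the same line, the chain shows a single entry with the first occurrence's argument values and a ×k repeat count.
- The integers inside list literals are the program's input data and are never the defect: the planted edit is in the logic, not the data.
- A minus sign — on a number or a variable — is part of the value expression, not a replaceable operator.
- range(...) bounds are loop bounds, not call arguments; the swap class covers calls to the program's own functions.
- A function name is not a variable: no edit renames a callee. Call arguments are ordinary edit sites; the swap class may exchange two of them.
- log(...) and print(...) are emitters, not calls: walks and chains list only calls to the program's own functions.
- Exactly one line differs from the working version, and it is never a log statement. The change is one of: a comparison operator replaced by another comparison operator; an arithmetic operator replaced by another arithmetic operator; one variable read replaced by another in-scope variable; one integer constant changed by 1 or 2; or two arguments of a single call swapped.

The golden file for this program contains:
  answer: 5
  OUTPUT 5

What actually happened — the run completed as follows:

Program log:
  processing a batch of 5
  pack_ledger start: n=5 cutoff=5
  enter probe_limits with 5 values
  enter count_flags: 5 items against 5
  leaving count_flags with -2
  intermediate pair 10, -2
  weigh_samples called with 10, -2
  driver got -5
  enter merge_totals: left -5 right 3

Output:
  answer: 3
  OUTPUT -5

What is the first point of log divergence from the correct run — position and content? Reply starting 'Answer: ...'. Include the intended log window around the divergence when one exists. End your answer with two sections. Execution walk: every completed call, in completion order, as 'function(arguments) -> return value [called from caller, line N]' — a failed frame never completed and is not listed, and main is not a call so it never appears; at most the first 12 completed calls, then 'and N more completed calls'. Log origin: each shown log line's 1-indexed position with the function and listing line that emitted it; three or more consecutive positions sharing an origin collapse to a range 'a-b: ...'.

Answer: at position 5 the run shows 'leaving count_flags with -2' where the working version logs 'leaving count_flags with 2'.
Intended log window:
  3: enter probe_limits with 5 values
  4: enter count_flags: 5 items against 5
  5: leaving count_flags with 2
  6: intermediate pair 10, 2
Execution walk:
  probe_limits([6, 10, 5, 5, 3]) -> 10  [called from pack_ledger, line 26]
  count_flags([6, 10, 5, 5, 3], 5) -> -2  [called from pack_ledger, line 27]
  weigh_samples(10, -2) -> -5  [called from pack_ledger, line 29]
  pack_ledger([6, 10, 5, 5, 3], 5) -> -5  [called from main, line 44]
  merge_totals(-5, 3) -> 3  [called from main, line 46]
Log origin:
  1: logged in main at line 43
  2: logged in pack_ledger at line 25
  3: logged in probe_limits at line 2
  4: logged in count_flags at line 10
  5: logged in count_flags at line 15
  6: logged in pack_ledger at line 28
  7: logged in weigh_samples at line 19
  8: logged in main at line 45
  9: logged in merge_totals at line 32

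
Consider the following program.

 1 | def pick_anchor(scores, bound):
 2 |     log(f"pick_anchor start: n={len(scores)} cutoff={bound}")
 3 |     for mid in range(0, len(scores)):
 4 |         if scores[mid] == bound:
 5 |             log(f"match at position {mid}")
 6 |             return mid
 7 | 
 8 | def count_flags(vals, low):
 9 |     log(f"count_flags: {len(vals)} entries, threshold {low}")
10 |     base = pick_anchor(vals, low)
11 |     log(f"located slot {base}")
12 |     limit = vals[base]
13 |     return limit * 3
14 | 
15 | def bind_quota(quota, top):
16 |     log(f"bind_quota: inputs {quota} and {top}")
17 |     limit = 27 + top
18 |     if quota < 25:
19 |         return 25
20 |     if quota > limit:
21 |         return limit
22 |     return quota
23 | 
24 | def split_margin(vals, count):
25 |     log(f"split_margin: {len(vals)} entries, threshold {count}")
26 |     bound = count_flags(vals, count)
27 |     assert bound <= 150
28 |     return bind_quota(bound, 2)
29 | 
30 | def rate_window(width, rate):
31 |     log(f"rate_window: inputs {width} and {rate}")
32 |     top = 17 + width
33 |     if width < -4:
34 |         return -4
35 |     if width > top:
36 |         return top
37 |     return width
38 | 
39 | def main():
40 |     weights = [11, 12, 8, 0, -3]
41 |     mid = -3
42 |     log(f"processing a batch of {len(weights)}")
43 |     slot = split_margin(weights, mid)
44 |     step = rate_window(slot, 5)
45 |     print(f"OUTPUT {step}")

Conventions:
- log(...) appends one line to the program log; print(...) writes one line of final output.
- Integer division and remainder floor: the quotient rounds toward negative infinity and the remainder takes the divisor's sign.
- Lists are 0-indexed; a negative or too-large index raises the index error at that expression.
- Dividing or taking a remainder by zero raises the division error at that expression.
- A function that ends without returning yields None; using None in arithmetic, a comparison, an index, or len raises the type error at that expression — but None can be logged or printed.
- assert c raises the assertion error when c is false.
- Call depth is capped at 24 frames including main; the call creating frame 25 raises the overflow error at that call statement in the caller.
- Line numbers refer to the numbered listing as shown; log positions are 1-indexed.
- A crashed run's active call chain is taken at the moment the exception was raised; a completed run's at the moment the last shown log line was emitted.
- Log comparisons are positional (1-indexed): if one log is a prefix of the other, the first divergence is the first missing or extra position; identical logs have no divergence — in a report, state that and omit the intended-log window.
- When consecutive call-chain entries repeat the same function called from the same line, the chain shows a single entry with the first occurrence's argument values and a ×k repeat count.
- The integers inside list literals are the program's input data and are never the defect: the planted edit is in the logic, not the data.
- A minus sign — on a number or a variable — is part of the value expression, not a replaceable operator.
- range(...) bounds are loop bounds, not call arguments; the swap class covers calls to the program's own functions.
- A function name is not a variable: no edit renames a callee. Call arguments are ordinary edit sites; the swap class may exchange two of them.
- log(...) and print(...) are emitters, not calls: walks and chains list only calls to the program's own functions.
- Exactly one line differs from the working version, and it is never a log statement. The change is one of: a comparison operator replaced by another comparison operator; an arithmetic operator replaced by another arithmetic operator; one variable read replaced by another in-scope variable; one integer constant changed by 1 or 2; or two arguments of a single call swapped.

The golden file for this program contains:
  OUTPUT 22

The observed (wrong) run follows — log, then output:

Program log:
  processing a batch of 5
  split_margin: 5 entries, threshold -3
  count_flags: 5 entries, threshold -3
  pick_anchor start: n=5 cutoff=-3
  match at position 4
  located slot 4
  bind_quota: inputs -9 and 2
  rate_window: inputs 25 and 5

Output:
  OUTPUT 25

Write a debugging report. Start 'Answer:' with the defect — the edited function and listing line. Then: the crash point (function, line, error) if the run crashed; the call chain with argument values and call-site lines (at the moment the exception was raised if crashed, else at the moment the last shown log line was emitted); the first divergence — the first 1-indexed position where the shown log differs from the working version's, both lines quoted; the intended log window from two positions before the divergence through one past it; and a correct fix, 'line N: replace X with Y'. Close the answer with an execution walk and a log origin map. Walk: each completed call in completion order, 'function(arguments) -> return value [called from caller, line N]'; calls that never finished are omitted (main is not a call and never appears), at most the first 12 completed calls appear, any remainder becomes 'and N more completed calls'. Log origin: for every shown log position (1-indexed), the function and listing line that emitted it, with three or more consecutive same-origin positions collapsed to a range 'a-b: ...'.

Answer: the defect is in rate_window at line 32.
Core observation: No log line changed; the fault shows up purely in the output.
Call chain: main -> rate_window(25, 5) (called at line 44).
First divergence: none — the logs agree in full.
Execution walk:
  pick_anchor([11, 12, 8, 0, -3], -3) -> 4  [called from count_flags, line 10]
  count_flags([11, 12, 8, 0, -3], -3) -> -9  [called from split_margin, line 26]
  bind_quota(-9, 2) -> 25  [called from split_margin, line 28]
  split_margin([11, 12, 8, 0, -3], -3) -> 25  [called from main, line 43]
  rate_window(25, 5) -> 25  [called from main, line 44]
Origin of each log line:
  1: logged in main at line 42
  2: logged in split_margin at line 25
  3: logged in count_flags at line 9
  4: logged in pick_anchor at line 2
  5: logged in pick_anchor at line 5
  6: logged in count_flags at line 11
  7: logged in bind_quota at line 16
  8: logged in rate_window at line 31
A correct fix: line 32: replace `width` with `rate`.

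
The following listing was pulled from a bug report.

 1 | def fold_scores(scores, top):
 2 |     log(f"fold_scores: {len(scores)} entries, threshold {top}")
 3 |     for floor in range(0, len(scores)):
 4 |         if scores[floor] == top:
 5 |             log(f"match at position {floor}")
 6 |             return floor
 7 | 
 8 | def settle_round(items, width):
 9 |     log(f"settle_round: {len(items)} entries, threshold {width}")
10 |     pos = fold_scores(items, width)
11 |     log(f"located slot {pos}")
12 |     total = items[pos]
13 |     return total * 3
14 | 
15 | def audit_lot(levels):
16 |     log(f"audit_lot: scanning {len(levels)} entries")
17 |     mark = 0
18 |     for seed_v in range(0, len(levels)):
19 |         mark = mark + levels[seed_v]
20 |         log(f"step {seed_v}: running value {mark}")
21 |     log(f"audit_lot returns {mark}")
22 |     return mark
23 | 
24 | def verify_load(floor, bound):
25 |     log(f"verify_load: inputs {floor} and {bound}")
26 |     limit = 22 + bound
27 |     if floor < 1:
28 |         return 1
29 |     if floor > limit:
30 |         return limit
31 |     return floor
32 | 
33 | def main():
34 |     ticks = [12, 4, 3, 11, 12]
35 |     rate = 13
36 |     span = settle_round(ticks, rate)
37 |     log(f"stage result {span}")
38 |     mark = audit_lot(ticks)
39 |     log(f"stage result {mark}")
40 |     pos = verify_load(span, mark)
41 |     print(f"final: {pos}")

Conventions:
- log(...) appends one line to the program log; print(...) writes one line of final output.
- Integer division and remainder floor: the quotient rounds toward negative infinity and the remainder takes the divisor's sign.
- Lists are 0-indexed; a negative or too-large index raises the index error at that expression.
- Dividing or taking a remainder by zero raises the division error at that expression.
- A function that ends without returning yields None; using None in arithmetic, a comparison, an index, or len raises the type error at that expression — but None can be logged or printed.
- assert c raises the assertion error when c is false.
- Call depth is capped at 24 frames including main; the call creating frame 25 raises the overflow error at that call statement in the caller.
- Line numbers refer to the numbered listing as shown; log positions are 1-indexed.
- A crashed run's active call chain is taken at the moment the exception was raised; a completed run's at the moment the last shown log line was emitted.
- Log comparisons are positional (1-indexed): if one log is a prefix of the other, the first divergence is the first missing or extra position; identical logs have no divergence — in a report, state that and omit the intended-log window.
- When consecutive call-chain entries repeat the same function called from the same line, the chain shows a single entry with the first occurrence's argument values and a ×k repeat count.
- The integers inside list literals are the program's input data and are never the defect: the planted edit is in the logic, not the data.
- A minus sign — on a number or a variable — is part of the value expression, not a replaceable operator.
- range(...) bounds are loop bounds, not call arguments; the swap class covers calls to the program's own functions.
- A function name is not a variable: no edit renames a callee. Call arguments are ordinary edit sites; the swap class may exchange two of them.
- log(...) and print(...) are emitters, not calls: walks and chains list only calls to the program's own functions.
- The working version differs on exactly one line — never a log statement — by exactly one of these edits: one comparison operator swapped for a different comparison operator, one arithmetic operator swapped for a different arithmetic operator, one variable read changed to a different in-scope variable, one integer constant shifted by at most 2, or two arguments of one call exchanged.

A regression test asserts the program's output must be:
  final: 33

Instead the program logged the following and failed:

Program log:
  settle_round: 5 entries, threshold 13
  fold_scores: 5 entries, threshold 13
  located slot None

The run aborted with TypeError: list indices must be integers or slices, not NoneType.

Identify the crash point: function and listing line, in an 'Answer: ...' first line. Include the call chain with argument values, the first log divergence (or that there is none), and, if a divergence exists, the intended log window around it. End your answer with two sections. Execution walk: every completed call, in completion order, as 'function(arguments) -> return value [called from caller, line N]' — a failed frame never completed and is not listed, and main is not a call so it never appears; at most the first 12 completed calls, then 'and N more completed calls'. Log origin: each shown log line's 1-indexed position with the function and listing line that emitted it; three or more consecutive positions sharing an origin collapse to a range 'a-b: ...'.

Answer: the error was raised in settle_round, line 12.
The tell: Position 1 is the first bad log line: 'settle_round: 5 entries, threshold 13' should read 'settle_round: 5 entries, threshold 11'.
Call chain: main -> settle_round([12, 4, 3, 11, 12], 13) (called at line 36).
First divergence: position 1 — the shown line 'settle_round: 5 entries, threshold 13' should read 'settle_round: 5 entries, threshold 11'.
Intended log window:
  1: settle_round: 5 entries, threshold 11
  2: fold_scores: 5 entries, threshold 11
Execution walk:
  fold_scores([12, 4, 3, 11, 12], 13) -> None  [called from settle_round, line 10]
Log origins:
  1 — settle_round, line 9
  2 — fold_scores, line 2
  3 — settle_round, line 11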